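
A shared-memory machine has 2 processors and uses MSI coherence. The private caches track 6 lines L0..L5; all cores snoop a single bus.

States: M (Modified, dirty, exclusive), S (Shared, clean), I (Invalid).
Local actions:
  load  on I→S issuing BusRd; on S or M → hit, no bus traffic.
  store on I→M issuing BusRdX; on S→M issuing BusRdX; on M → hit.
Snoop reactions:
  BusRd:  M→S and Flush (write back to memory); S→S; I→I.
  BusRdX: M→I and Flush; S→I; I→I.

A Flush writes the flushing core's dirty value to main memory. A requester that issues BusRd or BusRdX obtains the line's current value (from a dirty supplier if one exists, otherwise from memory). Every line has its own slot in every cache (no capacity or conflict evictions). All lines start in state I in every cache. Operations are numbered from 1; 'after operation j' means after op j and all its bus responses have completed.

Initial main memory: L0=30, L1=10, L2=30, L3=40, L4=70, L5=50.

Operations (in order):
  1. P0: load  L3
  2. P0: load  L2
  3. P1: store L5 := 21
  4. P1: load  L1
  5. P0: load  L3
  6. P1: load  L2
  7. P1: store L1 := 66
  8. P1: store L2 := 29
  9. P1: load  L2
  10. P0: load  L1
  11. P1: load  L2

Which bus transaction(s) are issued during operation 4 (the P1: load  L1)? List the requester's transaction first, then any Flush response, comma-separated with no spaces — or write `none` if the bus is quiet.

bus = BusRd

1. P0: load  L3  bus=[BusRd]  L3: P0=S P1=I  mem[L3]=40
2. P0: load  L2  bus=[BusRd]  L2: P0=S P1=I  mem[L2]=30
3. P1: store L5 := 21  bus=[BusRdX]  L5: P0=I P1=M  mem[L5]=50
4. P1: load  L1  bus=[BusRd]  L1: P0=I P1=S  mem[L1]=10
5. P0: load  L3  bus=[-]  L3: P0=S P1=I  mem[L3]=40
6. P1: load  L2  bus=[BusRd]  L2: P0=S P1=S  mem[L2]=30
7. P1: store L1 := 66  bus=[BusRdX]  L1: P0=I P1=M  mem[L1]=10
8. P1: store L2 := 29  bus=[BusRdX]  L2: P0=I P1=M  mem[L2]=30
9. P1: load  L2  bus=[-]  L2: P0=I P1=M  mem[L2]=30
10. P0: load  L1  bus=[BusRd,Flush]  L1: P0=S P1=S  mem[L1]=66
11. P1: load  L2  bus=[-]  L2: P0=I P1=M  mem[L2]=30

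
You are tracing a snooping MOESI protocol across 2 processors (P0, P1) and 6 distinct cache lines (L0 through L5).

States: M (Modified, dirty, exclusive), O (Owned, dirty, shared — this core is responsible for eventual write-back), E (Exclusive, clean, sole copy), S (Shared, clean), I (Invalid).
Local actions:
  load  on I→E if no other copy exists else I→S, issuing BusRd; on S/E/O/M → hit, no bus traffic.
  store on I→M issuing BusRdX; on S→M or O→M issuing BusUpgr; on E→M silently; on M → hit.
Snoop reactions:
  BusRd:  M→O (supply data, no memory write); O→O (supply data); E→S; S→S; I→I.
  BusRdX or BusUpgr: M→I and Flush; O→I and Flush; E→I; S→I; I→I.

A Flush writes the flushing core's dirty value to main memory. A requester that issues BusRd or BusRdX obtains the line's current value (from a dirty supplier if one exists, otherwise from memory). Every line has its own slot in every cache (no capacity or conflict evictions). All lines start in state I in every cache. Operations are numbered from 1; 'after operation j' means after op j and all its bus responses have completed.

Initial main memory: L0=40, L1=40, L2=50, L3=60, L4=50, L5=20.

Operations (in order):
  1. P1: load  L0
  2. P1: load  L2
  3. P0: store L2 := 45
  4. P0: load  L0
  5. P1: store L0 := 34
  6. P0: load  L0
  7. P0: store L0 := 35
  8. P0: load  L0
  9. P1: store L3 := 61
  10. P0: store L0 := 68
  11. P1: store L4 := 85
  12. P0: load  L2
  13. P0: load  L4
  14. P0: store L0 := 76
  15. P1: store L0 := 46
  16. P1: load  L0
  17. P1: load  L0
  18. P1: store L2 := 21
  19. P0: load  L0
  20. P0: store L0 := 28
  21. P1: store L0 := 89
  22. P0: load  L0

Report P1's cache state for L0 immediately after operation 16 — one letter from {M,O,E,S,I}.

1. P1: load  L0  bus=[BusRd]  L0: P0=I P1=E  mem[L0]=40
2. P1: load  L2  bus=[BusRd]  L2: P0=I P1=E  mem[L2]=50
3. P0: store L2 := 45  bus=[BusRdX]  L2: P0=M P1=I  mem[L2]=50
4. P0: load  L0  bus=[BusRd]  L0: P0=S P1=S  mem[L0]=40
5. P1: store L0 := 34  bus=[BusUpgr]  L0: P0=I P1=M  mem[L0]=40
6. P0: load  L0  bus=[BusRd]  L0: P0=S P1=O  mem[L0]=40
7. P0: store L0 := 35  bus=[BusUpgr,Flush]  L0: P0=M P1=I  mem[L0]=34
8. P0: load  L0  bus=[-]  L0: P0=M P1=I  mem[L0]=34
9. P1: store L3 := 61  bus=[BusRdX]  L3: P0=I P1=M  mem[L3]=60
10. P0: store L0 := 68  bus=[-]  L0: P0=M P1=I  mem[L0]=34
11. P1: store L4 := 85  bus=[BusRdX]  L4: P0=I P1=M  mem[L4]=50
12. P0: load  L2  bus=[-]  L2: P0=M P1=I  mem[L2]=50
13. P0: load  L4  bus=[BusRd]  L4: P0=S P1=O  mem[L4]=50
14. P0: store L0 := 76  bus=[-]  L0: P0=M P1=I  mem[L0]=34
15. P1: store L0 := 46  bus=[BusRdX,Flush]  L0: P0=I P1=M  mem[L0]=76
16. P1: load  L0  bus=[-]  L0: P0=I P1=M  mem[L0]=76
17. P1: load  L0  bus=[-]  L0: P0=I P1=M  mem[L0]=76
18. P1: store L2 := 21  bus=[BusRdX,Flush]  L2: P0=I P1=M  mem[L2]=45
19. P0: load  L0  bus=[BusRd]  L0: P0=S P1=O  mem[L0]=76
20. P0: store L0 := 28  bus=[BusUpgr,Flush]  L0: P0=M P1=I  mem[L0]=46
21. P1: store L0 := 89  bus=[BusRdX,Flush]  L0: P0=I P1=M  mem[L0]=28
22. P0: load  L0  bus=[BusRd]  L0: P0=S P1=O  mem[L0]=28

state = M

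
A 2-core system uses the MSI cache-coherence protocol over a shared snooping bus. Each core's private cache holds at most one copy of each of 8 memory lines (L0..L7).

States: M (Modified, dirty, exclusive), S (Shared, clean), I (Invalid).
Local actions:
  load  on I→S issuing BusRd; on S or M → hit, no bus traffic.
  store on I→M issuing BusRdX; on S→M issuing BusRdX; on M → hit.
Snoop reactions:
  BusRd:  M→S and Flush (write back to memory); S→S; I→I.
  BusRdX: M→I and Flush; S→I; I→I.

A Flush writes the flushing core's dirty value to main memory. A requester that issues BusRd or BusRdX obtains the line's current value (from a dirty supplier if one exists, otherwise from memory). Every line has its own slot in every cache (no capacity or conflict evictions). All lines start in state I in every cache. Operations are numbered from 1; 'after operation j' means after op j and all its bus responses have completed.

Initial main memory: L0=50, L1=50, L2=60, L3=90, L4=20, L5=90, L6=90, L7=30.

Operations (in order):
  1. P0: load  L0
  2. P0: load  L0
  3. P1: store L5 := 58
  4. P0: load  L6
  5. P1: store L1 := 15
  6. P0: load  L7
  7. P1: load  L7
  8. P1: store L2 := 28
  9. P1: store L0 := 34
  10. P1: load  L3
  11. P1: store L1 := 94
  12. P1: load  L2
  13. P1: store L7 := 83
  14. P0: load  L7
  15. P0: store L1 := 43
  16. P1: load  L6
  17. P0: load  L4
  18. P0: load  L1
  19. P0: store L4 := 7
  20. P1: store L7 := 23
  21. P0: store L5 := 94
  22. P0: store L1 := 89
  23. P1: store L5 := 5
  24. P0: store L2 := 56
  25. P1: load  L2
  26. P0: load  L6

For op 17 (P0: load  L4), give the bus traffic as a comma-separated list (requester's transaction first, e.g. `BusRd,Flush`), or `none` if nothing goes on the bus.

bus = BusRd

[1] P0: load  L0 | P0:S(50), P1:I | bus: BusRd
[2] P0: load  L0 | P0:S(50), P1:I | bus: none
[3] P1: store L5 := 58 | P0:I, P1:M(58) | bus: BusRdX
[4] P0: load  L6 | P0:S(90), P1:I | bus: BusRd
[5] P1: store L1 := 15 | P0:I, P1:M(15) | bus: BusRdX
[6] P0: load  L7 | P0:S(30), P1:I | bus: BusRd
[7] P1: load  L7 | P0:S(30), P1:S(30) | bus: BusRd
[8] P1: store L2 := 28 | P0:I, P1:M(28) | bus: BusRdX
[9] P1: store L0 := 34 | P0:I, P1:M(34) | bus: BusRdX
[10] P1: load  L3 | P0:I, P1:S(90) | bus: BusRd
[11] P1: store L1 := 94 | P0:I, P1:M(94) | bus: none
[12] P1: load  L2 | P0:I, P1:M(28) | bus: none
[13] P1: store L7 := 83 | P0:I, P1:M(83) | bus: BusRdX
[14] P0: load  L7 | P0:S(83), P1:S(83) | bus: BusRd,Flush
[15] P0: store L1 := 43 | P0:M(43), P1:I | bus: BusRdX,Flush
[16] P1: load  L6 | P0:S(90), P1:S(90) | bus: BusRd
[17] P0: load  L4 | P0:S(20), P1:I | bus: BusRd
[18] P0: load  L1 | P0:M(43), P1:I | bus: none
[19] P0: store L4 := 7 | P0:M(7), P1:I | bus: BusRdX
[20] P1: store L7 := 23 | P0:I, P1:M(23) | bus: BusRdX
[21] P0: store L5 := 94 | P0:M(94), P1:I | bus: BusRdX,Flush
[22] P0: store L1 := 89 | P0:M(89), P1:I | bus: none
[23] P1: store L5 := 5 | P0:I, P1:M(5) | bus: BusRdX,Flush
[24] P0: store L2 := 56 | P0:M(56), P1:I | bus: BusRdX,Flush
[25] P1: load  L2 | P0:S(56), P1:S(56) | bus: BusRd,Flush
[26] P0: load  L6 | P0:S(90), P1:S(90) | bus: none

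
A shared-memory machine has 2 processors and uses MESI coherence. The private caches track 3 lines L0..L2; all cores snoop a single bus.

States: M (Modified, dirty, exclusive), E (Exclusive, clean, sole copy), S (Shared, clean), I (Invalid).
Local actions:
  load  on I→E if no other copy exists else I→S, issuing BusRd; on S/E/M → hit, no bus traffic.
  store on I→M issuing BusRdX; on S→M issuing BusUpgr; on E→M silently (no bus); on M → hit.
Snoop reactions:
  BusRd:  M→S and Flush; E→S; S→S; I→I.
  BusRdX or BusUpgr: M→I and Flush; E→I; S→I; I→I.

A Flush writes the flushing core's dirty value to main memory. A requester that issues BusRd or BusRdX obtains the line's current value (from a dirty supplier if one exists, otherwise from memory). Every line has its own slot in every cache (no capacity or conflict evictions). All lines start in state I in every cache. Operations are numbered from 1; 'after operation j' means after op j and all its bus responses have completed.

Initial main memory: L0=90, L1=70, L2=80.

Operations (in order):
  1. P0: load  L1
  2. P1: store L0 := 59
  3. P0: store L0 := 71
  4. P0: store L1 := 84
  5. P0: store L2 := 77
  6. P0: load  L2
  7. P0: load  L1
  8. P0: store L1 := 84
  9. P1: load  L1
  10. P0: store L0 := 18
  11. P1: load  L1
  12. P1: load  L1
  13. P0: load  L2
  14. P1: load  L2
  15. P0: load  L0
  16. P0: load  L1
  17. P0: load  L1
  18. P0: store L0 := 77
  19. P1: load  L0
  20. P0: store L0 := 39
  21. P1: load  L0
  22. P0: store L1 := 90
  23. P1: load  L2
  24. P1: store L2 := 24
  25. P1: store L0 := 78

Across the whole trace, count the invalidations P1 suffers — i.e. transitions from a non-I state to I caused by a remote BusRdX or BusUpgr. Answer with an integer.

invalidations = 3

[1] P0: load  L1 | P0:E(70), P1:I | bus: BusRd
[2] P1: store L0 := 59 | P0:I, P1:M(59) | bus: BusRdX
[3] P0: store L0 := 71 | P0:M(71), P1:I | bus: BusRdX,Flush
[4] P0: store L1 := 84 | P0:M(84), P1:I | bus: none
[5] P0: store L2 := 77 | P0:M(77), P1:I | bus: BusRdX
[6] P0: load  L2 | P0:M(77), P1:I | bus: none
[7] P0: load  L1 | P0:M(84), P1:I | bus: none
[8] P0: store L1 := 84 | P0:M(84), P1:I | bus: none
[9] P1: load  L1 | P0:S(84), P1:S(84) | bus: BusRd,Flush
[10] P0: store L0 := 18 | P0:M(18), P1:I | bus: none
[11] P1: load  L1 | P0:S(84), P1:S(84) | bus: none
[12] P1: load  L1 | P0:S(84), P1:S(84) | bus: none
[13] P0: load  L2 | P0:M(77), P1:I | bus: none
[14] P1: load  L2 | P0:S(77), P1:S(77) | bus: BusRd,Flush
[15] P0: load  L0 | P0:M(18), P1:I | bus: none
[16] P0: load  L1 | P0:S(84), P1:S(84) | bus: none
[17] P0: load  L1 | P0:S(84), P1:S(84) | bus: none
[18] P0: store L0 := 77 | P0:M(77), P1:I | bus: none
[19] P1: load  L0 | P0:S(77), P1:S(77) | bus: BusRd,Flush
[20] P0: store L0 := 39 | P0:M(39), P1:I | bus: BusUpgr
[21] P1: load  L0 | P0:S(39), P1:S(39) | bus: BusRd,Flush
[22] P0: store L1 := 90 | P0:M(90), P1:I | bus: BusUpgr
[23] P1: load  L2 | P0:S(77), P1:S(77) | bus: none
[24] P1: store L2 := 24 | P0:I, P1:M(24) | bus: BusUpgr
[25] P1: store L0 := 78 | P0:I, P1:M(78) | bus: BusUpgr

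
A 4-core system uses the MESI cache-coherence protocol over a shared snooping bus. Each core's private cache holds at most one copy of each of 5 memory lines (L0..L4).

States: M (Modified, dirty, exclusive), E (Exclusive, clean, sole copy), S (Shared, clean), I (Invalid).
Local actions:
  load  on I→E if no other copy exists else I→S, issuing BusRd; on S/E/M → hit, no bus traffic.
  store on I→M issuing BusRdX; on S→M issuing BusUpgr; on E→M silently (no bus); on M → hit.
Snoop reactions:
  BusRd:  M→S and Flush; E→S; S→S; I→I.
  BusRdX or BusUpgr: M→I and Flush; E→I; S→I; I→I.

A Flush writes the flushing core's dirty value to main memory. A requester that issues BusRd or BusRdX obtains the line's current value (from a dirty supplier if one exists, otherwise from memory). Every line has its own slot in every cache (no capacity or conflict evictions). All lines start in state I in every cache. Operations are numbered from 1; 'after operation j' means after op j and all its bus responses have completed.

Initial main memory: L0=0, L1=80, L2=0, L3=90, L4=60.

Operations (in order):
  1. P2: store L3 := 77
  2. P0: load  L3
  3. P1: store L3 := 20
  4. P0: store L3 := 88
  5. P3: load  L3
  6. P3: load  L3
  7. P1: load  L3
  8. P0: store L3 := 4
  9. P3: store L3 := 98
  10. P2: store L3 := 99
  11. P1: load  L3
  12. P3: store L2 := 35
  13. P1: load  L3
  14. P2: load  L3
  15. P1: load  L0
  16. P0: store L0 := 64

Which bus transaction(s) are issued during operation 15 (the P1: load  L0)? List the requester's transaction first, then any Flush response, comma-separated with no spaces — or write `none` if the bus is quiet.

step 1: P2: store L3 := 77  ⟶  IIMI  (L3)  txn=BusRdX  M[L3]=90
step 2: P0: load  L3  ⟶  SISI  (L3)  txn=BusRd+Flush  M[L3]=77
step 3: P1: store L3 := 20  ⟶  IMII  (L3)  txn=BusRdX  M[L3]=77
step 4: P0: store L3 := 88  ⟶  MIII  (L3)  txn=BusRdX+Flush  M[L3]=20
step 5: P3: load  L3  ⟶  SIIS  (L3)  txn=BusRd+Flush  M[L3]=88
step 6: P3: load  L3  ⟶  SIIS  (L3)  txn=∅  M[L3]=88
step 7: P1: load  L3  ⟶  SSIS  (L3)  txn=BusRd  M[L3]=88
step 8: P0: store L3 := 4  ⟶  MIII  (L3)  txn=BusUpgr  M[L3]=88
step 9: P3: store L3 := 98  ⟶  IIIM  (L3)  txn=BusRdX+Flush  M[L3]=4
step 10: P2: store L3 := 99  ⟶  IIMI  (L3)  txn=BusRdX+Flush  M[L3]=98
step 11: P1: load  L3  ⟶  ISSI  (L3)  txn=BusRd+Flush  M[L3]=99
step 12: P3: store L2 := 35  ⟶  IIIM  (L2)  txn=BusRdX  M[L2]=0
step 13: P1: load  L3  ⟶  ISSI  (L3)  txn=∅  M[L3]=99
step 14: P2: load  L3  ⟶  ISSI  (L3)  txn=∅  M[L3]=99
step 15: P1: load  L0  ⟶  IEII  (L0)  txn=BusRd  M[L0]=0
step 16: P0: store L0 := 64  ⟶  MIII  (L0)  txn=BusRdX  M[L0]=0

bus = BusRd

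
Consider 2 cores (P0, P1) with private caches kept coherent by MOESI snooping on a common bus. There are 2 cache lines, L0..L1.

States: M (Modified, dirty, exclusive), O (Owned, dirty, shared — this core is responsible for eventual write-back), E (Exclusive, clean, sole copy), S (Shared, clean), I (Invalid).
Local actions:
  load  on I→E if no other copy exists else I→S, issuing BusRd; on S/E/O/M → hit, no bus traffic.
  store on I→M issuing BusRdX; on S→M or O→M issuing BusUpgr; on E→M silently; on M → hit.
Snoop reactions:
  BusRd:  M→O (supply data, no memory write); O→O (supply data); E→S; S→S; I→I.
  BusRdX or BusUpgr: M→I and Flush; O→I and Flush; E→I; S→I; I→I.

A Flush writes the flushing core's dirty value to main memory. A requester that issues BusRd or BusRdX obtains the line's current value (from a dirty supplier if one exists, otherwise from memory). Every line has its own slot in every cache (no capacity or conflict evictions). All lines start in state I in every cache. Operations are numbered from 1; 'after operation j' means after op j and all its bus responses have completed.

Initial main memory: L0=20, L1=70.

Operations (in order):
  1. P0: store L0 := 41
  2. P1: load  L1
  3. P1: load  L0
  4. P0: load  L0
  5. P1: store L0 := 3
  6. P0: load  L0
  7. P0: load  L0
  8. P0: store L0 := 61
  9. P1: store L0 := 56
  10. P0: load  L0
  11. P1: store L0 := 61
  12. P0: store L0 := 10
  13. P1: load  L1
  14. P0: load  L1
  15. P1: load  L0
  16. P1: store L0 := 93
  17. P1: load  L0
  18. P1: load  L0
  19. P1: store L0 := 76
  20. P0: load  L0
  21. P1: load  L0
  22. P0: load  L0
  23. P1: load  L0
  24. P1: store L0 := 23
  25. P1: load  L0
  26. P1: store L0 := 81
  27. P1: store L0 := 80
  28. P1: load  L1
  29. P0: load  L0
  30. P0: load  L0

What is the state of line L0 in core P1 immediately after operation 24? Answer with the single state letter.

state = M

[1] P0: store L0 := 41 | P0:M(41), P1:I | bus: BusRdX
[2] P1: load  L1 | P0:I, P1:E(70) | bus: BusRd
[3] P1: load  L0 | P0:O(41), P1:S(41) | bus: BusRd
[4] P0: load  L0 | P0:O(41), P1:S(41) | bus: none
[5] P1: store L0 := 3 | P0:I, P1:M(3) | bus: BusUpgr,Flush
[6] P0: load  L0 | P0:S(3), P1:O(3) | bus: BusRd
[7] P0: load  L0 | P0:S(3), P1:O(3) | bus: none
[8] P0: store L0 := 61 | P0:M(61), P1:I | bus: BusUpgr,Flush
[9] P1: store L0 := 56 | P0:I, P1:M(56) | bus: BusRdX,Flush
[10] P0: load  L0 | P0:S(56), P1:O(56) | bus: BusRd
[11] P1: store L0 := 61 | P0:I, P1:M(61) | bus: BusUpgr
[12] P0: store L0 := 10 | P0:M(10), P1:I | bus: BusRdX,Flush
[13] P1: load  L1 | P0:I, P1:E(70) | bus: none
[14] P0: load  L1 | P0:S(70), P1:S(70) | bus: BusRd
[15] P1: load  L0 | P0:O(10), P1:S(10) | bus: BusRd
[16] P1: store L0 := 93 | P0:I, P1:M(93) | bus: BusUpgr,Flush
[17] P1: load  L0 | P0:I, P1:M(93) | bus: none
[18] P1: load  L0 | P0:I, P1:M(93) | bus: none
[19] P1: store L0 := 76 | P0:I, P1:M(76) | bus: none
[20] P0: load  L0 | P0:S(76), P1:O(76) | bus: BusRd
[21] P1: load  L0 | P0:S(76), P1:O(76) | bus: none
[22] P0: load  L0 | P0:S(76), P1:O(76) | bus: none
[23] P1: load  L0 | P0:S(76), P1:O(76) | bus: none
[24] P1: store L0 := 23 | P0:I, P1:M(23) | bus: BusUpgr
[25] P1: load  L0 | P0:I, P1:M(23) | bus: none
[26] P1: store L0 := 81 | P0:I, P1:M(81) | bus: none
[27] P1: store L0 := 80 | P0:I, P1:M(80) | bus: none
[28] P1: load  L1 | P0:S(70), P1:S(70) | bus: none
[29] P0: load  L0 | P0:S(80), P1:O(80) | bus: BusRd
[30] P0: load  L0 | P0:S(80), P1:O(80) | bus: none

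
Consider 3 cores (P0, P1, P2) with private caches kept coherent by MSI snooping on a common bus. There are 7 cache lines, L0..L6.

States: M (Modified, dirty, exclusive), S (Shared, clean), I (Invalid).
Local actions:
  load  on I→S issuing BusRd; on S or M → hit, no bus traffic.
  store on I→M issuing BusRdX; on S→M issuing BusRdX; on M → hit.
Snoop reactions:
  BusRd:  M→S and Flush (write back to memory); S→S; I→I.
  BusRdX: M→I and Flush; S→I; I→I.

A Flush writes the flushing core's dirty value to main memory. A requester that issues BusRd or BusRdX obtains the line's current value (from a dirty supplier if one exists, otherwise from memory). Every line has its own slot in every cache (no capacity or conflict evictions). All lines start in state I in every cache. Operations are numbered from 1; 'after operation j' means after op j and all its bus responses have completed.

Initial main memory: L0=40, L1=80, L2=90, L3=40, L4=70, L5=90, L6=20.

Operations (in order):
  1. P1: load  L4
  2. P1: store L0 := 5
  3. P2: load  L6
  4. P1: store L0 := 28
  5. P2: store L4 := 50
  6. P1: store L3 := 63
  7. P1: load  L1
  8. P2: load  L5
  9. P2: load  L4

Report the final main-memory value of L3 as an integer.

memory[L3] = 40

  op1 P1: load  L4 → I/S/I on L4; bus BusRd; mem=70
  op2 P1: store L0 := 5 → I/M/I on L0; bus BusRdX; mem=40
  op3 P2: load  L6 → I/I/S on L6; bus BusRd; mem=20
  op4 P1: store L0 := 28 → I/M/I on L0; bus (none); mem=40
  op5 P2: store L4 := 50 → I/I/M on L4; bus BusRdX; mem=70
  op6 P1: store L3 := 63 → I/M/I on L3; bus BusRdX; mem=40
  op7 P1: load  L1 → I/S/I on L1; bus BusRd; mem=80
  op8 P2: load  L5 → I/I/S on L5; bus BusRd; mem=90
  op9 P2: load  L4 → I/I/M on L4; bus (none); mem=70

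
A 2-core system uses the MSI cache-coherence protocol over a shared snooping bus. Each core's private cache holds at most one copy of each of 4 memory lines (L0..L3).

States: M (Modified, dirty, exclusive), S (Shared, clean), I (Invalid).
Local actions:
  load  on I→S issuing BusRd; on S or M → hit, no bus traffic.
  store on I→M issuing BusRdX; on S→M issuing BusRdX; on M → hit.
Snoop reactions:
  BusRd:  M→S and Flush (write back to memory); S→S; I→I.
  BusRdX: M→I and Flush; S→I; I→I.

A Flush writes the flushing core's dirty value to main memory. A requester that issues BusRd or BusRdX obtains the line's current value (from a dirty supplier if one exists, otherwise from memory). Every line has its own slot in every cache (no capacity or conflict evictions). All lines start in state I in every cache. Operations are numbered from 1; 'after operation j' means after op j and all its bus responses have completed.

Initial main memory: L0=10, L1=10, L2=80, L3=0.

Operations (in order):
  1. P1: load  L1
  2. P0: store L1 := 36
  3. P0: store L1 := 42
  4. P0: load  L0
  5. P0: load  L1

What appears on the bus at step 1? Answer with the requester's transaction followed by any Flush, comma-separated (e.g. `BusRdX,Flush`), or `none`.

step 1: P1: load  L1  ⟶  IS  (L1)  txn=BusRd  M[L1]=10
step 2: P0: store L1 := 36  ⟶  MI  (L1)  txn=BusRdX  M[L1]=10
step 3: P0: store L1 := 42  ⟶  MI  (L1)  txn=∅  M[L1]=10
step 4: P0: load  L0  ⟶  SI  (L0)  txn=BusRd  M[L0]=10
step 5: P0: load  L1  ⟶  MI  (L1)  txn=∅  M[L1]=10

bus = BusRd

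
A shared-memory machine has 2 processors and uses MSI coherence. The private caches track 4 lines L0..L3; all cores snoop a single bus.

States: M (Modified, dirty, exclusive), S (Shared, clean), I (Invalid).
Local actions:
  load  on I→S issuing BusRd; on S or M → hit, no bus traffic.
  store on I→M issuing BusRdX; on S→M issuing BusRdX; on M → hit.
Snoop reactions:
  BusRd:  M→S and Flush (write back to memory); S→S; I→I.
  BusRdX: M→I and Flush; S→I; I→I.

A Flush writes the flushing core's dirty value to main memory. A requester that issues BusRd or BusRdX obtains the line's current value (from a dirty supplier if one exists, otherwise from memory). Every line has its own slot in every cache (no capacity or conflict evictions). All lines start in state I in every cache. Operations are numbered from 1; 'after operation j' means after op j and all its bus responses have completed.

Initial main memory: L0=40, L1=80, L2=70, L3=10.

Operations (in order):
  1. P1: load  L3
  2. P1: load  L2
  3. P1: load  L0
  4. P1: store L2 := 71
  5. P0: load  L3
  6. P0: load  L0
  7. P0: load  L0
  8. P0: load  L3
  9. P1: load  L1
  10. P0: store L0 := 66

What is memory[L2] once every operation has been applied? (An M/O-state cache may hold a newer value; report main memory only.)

memory[L2] = 70

1. P1: load  L3  bus=[BusRd]  L3: P0=I P1=S  mem[L3]=10
2. P1: load  L2  bus=[BusRd]  L2: P0=I P1=S  mem[L2]=70
3. P1: load  L0  bus=[BusRd]  L0: P0=I P1=S  mem[L0]=40
4. P1: store L2 := 71  bus=[BusRdX]  L2: P0=I P1=M  mem[L2]=70
5. P0: load  L3  bus=[BusRd]  L3: P0=S P1=S  mem[L3]=10
6. P0: load  L0  bus=[BusRd]  L0: P0=S P1=S  mem[L0]=40
7. P0: load  L0  bus=[-]  L0: P0=S P1=S  mem[L0]=40
8. P0: load  L3  bus=[-]  L3: P0=S P1=S  mem[L3]=10
9. P1: load  L1  bus=[BusRd]  L1: P0=I P1=S  mem[L1]=80
10. P0: store L0 := 66  bus=[BusRdX]  L0: P0=M P1=I  mem[L0]=40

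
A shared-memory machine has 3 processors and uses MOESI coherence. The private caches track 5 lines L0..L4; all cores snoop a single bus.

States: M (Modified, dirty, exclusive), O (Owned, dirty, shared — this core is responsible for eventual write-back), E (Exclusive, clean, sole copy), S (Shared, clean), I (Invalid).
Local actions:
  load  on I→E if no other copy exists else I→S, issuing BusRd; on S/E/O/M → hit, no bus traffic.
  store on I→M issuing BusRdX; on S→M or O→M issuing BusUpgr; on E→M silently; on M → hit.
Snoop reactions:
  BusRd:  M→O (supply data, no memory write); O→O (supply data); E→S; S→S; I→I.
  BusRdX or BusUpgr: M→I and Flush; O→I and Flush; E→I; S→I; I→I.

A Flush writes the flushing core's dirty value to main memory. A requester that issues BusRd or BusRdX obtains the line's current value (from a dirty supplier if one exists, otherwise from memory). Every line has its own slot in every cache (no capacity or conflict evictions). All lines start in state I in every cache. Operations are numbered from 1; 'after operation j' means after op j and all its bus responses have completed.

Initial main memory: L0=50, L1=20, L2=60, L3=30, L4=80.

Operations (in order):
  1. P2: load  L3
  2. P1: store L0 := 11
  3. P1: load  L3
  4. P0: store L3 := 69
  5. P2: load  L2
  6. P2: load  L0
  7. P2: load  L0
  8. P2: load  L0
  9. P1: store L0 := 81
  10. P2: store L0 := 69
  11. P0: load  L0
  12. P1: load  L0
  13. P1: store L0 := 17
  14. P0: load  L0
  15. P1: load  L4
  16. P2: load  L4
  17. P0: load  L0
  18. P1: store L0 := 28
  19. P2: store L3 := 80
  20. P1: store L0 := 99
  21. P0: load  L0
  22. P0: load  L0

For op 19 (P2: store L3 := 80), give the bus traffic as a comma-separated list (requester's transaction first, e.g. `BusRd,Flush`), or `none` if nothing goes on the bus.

  op1 P2: load  L3 → I/I/E on L3; bus BusRd; mem=30
  op2 P1: store L0 := 11 → I/M/I on L0; bus BusRdX; mem=50
  op3 P1: load  L3 → I/S/S on L3; bus BusRd; mem=30
  op4 P0: store L3 := 69 → M/I/I on L3; bus BusRdX; mem=30
  op5 P2: load  L2 → I/I/E on L2; bus BusRd; mem=60
  op6 P2: load  L0 → I/O/S on L0; bus BusRd; mem=50
  op7 P2: load  L0 → I/O/S on L0; bus (none); mem=50
  op8 P2: load  L0 → I/O/S on L0; bus (none); mem=50
  op9 P1: store L0 := 81 → I/M/I on L0; bus BusUpgr; mem=50
  op10 P2: store L0 := 69 → I/I/M on L0; bus BusRdX Flush; mem=81
  op11 P0: load  L0 → S/I/O on L0; bus BusRd; mem=81
  op12 P1: load  L0 → S/S/O on L0; bus BusRd; mem=81
  op13 P1: store L0 := 17 → I/M/I on L0; bus BusUpgr Flush; mem=69
  op14 P0: load  L0 → S/O/I on L0; bus BusRd; mem=69
  op15 P1: load  L4 → I/E/I on L4; bus BusRd; mem=80
  op16 P2: load  L4 → I/S/S on L4; bus BusRd; mem=80
  op17 P0: load  L0 → S/O/I on L0; bus (none); mem=69
  op18 P1: store L0 := 28 → I/M/I on L0; bus BusUpgr; mem=69
  op19 P2: store L3 := 80 → I/I/M on L3; bus BusRdX Flush; mem=69
  op20 P1: store L0 := 99 → I/M/I on L0; bus (none); mem=69
  op21 P0: load  L0 → S/O/I on L0; bus BusRd; mem=69
  op22 P0: load  L0 → S/O/I on L0; bus (none); mem=69

bus = BusRdX,Flush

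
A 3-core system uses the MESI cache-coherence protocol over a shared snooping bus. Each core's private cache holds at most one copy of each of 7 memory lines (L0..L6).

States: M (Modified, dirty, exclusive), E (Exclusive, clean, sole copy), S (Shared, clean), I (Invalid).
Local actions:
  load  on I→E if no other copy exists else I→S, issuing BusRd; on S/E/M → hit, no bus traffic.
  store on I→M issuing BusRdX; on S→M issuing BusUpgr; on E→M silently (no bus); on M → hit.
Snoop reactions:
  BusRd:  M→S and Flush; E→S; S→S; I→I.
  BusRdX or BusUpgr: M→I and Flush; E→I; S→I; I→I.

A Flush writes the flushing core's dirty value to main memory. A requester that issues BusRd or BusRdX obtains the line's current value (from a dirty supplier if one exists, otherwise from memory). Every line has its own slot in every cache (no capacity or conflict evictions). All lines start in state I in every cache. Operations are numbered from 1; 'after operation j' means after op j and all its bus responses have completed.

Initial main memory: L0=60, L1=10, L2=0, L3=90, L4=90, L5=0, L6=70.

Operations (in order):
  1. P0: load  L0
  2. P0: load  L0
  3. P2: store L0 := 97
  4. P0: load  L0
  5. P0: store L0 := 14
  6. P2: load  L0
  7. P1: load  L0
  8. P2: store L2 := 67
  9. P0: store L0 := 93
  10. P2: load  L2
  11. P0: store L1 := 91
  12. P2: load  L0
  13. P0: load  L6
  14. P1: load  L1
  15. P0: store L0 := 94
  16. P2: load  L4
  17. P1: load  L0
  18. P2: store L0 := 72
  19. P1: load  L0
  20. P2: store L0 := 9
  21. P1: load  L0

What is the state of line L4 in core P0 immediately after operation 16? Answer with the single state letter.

step 1: P0: load  L0  ⟶  EII  (L0)  txn=BusRd  M[L0]=60
step 2: P0: load  L0  ⟶  EII  (L0)  txn=∅  M[L0]=60
step 3: P2: store L0 := 97  ⟶  IIM  (L0)  txn=BusRdX  M[L0]=60
step 4: P0: load  L0  ⟶  SIS  (L0)  txn=BusRd+Flush  M[L0]=97
step 5: P0: store L0 := 14  ⟶  MII  (L0)  txn=BusUpgr  M[L0]=97
step 6: P2: load  L0  ⟶  SIS  (L0)  txn=BusRd+Flush  M[L0]=14
step 7: P1: load  L0  ⟶  SSS  (L0)  txn=BusRd  M[L0]=14
step 8: P2: store L2 := 67  ⟶  IIM  (L2)  txn=BusRdX  M[L2]=0
step 9: P0: store L0 := 93  ⟶  MII  (L0)  txn=BusUpgr  M[L0]=14
step 10: P2: load  L2  ⟶  IIM  (L2)  txn=∅  M[L2]=0
step 11: P0: store L1 := 91  ⟶  MII  (L1)  txn=BusRdX  M[L1]=10
step 12: P2: load  L0  ⟶  SIS  (L0)  txn=BusRd+Flush  M[L0]=93
step 13: P0: load  L6  ⟶  EII  (L6)  txn=BusRd  M[L6]=70
step 14: P1: load  L1  ⟶  SSI  (L1)  txn=BusRd+Flush  M[L1]=91
step 15: P0: store L0 := 94  ⟶  MII  (L0)  txn=BusUpgr  M[L0]=93
step 16: P2: load  L4  ⟶  IIE  (L4)  txn=BusRd  M[L4]=90
step 17: P1: load  L0  ⟶  SSI  (L0)  txn=BusRd+Flush  M[L0]=94
step 18: P2: store L0 := 72  ⟶  IIM  (L0)  txn=BusRdX  M[L0]=94
step 19: P1: load  L0  ⟶  ISS  (L0)  txn=BusRd+Flush  M[L0]=72
step 20: P2: store L0 := 9  ⟶  IIM  (L0)  txn=BusUpgr  M[L0]=72
step 21: P1: load  L0  ⟶  ISS  (L0)  txn=BusRd+Flush  M[L0]=9

state = I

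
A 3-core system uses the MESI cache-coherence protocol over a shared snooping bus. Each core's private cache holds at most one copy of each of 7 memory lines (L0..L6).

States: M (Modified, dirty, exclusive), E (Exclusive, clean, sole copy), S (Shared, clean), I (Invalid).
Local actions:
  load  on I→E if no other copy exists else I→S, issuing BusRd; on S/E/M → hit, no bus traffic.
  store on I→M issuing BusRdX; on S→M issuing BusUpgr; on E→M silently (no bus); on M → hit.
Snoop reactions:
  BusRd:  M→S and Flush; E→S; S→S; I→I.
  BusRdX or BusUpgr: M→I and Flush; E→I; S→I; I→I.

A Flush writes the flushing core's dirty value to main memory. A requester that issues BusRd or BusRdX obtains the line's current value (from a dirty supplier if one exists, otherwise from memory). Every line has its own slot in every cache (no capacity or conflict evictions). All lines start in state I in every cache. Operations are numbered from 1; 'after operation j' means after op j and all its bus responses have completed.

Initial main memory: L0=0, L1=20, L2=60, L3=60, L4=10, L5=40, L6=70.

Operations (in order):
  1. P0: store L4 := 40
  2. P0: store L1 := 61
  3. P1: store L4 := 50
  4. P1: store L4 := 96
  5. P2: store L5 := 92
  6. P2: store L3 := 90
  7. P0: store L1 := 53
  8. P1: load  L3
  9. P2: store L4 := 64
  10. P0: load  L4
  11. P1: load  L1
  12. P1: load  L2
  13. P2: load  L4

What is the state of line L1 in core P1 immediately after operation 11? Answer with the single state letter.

state = S

  op1 P0: store L4 := 40 → M/I/I on L4; bus BusRdX; mem=10
  op2 P0: store L1 := 61 → M/I/I on L1; bus BusRdX; mem=20
  op3 P1: store L4 := 50 → I/M/I on L4; bus BusRdX Flush; mem=40
  op4 P1: store L4 := 96 → I/M/I on L4; bus (none); mem=40
  op5 P2: store L5 := 92 → I/I/M on L5; bus BusRdX; mem=40
  op6 P2: store L3 := 90 → I/I/M on L3; bus BusRdX; mem=60
  op7 P0: store L1 := 53 → M/I/I on L1; bus (none); mem=20
  op8 P1: load  L3 → I/S/S on L3; bus BusRd Flush; mem=90
  op9 P2: store L4 := 64 → I/I/M on L4; bus BusRdX Flush; mem=96
  op10 P0: load  L4 → S/I/S on L4; bus BusRd Flush; mem=64
  op11 P1: load  L1 → S/S/I on L1; bus BusRd Flush; mem=53
  op12 P1: load  L2 → I/E/I on L2; bus BusRd; mem=60
  op13 P2: load  L4 → S/I/S on L4; bus (none); mem=64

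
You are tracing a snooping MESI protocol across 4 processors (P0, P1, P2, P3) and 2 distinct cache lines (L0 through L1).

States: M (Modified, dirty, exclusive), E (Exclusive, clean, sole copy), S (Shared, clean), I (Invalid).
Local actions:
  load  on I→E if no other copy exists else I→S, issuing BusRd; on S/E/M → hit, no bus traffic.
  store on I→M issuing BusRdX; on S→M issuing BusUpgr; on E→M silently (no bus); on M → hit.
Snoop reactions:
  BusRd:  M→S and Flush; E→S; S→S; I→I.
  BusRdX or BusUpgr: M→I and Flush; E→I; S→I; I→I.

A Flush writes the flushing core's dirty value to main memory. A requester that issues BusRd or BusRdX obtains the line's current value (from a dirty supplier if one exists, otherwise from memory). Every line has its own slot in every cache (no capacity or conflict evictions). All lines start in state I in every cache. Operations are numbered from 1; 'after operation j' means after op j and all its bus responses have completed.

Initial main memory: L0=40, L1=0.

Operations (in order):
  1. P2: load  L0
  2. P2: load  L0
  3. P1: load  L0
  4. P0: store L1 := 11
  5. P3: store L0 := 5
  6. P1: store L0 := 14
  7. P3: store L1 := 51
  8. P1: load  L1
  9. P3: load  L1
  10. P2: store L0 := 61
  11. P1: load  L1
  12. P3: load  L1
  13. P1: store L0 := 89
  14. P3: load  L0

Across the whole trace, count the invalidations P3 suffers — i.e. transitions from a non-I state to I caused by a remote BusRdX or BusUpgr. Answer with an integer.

invalidations = 1

step 1: P2: load  L0  ⟶  IIEI  (L0)  txn=BusRd  M[L0]=40
step 2: P2: load  L0  ⟶  IIEI  (L0)  txn=∅  M[L0]=40
step 3: P1: load  L0  ⟶  ISSI  (L0)  txn=BusRd  M[L0]=40
step 4: P0: store L1 := 11  ⟶  MIII  (L1)  txn=BusRdX  M[L1]=0
step 5: P3: store L0 := 5  ⟶  IIIM  (L0)  txn=BusRdX  M[L0]=40
step 6: P1: store L0 := 14  ⟶  IMII  (L0)  txn=BusRdX+Flush  M[L0]=5
step 7: P3: store L1 := 51  ⟶  IIIM  (L1)  txn=BusRdX+Flush  M[L1]=11
step 8: P1: load  L1  ⟶  ISIS  (L1)  txn=BusRd+Flush  M[L1]=51
step 9: P3: load  L1  ⟶  ISIS  (L1)  txn=∅  M[L1]=51
step 10: P2: store L0 := 61  ⟶  IIMI  (L0)  txn=BusRdX+Flush  M[L0]=14
step 11: P1: load  L1  ⟶  ISIS  (L1)  txn=∅  M[L1]=51
step 12: P3: load  L1  ⟶  ISIS  (L1)  txn=∅  M[L1]=51
step 13: P1: store L0 := 89  ⟶  IMII  (L0)  txn=BusRdX+Flush  M[L0]=61
step 14: P3: load  L0  ⟶  ISIS  (L0)  txn=BusRd+Flush  M[L0]=89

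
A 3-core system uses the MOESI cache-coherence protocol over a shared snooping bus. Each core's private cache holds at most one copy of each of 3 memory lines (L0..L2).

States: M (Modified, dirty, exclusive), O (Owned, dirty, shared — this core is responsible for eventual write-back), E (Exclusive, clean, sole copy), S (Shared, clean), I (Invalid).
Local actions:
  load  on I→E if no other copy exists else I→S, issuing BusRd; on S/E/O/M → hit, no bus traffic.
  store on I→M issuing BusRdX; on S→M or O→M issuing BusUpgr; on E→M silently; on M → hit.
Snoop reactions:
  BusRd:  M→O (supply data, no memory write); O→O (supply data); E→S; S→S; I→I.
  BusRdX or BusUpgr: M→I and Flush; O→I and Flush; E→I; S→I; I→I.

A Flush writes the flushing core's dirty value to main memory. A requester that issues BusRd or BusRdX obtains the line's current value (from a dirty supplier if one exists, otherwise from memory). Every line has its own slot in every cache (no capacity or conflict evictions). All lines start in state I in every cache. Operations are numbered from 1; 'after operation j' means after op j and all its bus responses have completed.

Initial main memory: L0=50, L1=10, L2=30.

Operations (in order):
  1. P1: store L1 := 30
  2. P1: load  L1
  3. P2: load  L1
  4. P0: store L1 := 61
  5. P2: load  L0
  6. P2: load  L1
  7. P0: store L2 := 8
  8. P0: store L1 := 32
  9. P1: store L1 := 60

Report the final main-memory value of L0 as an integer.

memory[L0] = 50

1. P1: store L1 := 30  bus=[BusRdX]  L1: P0=I P1=M P2=I  mem[L1]=10
2. P1: load  L1  bus=[-]  L1: P0=I P1=M P2=I  mem[L1]=10
3. P2: load  L1  bus=[BusRd]  L1: P0=I P1=O P2=S  mem[L1]=10
4. P0: store L1 := 61  bus=[BusRdX,Flush]  L1: P0=M P1=I P2=I  mem[L1]=30
5. P2: load  L0  bus=[BusRd]  L0: P0=I P1=I P2=E  mem[L0]=50
6. P2: load  L1  bus=[BusRd]  L1: P0=O P1=I P2=S  mem[L1]=30
7. P0: store L2 := 8  bus=[BusRdX]  L2: P0=M P1=I P2=I  mem[L2]=30
8. P0: store L1 := 32  bus=[BusUpgr]  L1: P0=M P1=I P2=I  mem[L1]=30
9. P1: store L1 := 60  bus=[BusRdX,Flush]  L1: P0=I P1=M P2=I  mem[L1]=32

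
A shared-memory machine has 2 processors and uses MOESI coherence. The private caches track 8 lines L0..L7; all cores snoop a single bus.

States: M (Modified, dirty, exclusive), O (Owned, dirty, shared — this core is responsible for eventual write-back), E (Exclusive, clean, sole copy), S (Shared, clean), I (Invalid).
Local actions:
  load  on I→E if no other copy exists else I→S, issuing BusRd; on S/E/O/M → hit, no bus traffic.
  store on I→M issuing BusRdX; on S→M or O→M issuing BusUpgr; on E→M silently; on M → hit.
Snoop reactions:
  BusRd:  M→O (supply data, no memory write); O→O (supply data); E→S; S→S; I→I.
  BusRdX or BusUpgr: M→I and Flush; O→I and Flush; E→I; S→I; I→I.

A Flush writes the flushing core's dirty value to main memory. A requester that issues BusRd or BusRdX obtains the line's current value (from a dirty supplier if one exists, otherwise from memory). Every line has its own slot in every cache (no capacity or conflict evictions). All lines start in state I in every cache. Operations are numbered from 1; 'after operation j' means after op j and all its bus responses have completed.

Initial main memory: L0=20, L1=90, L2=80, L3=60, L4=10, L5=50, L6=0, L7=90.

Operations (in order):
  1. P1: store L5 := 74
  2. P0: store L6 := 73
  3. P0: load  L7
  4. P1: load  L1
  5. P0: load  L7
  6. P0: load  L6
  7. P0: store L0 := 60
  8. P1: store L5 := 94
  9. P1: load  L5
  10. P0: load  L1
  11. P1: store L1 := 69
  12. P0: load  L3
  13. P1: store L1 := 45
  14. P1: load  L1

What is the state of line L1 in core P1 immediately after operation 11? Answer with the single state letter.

state = M

1. P1: store L5 := 74  bus=[BusRdX]  L5: P0=I P1=M  mem[L5]=50
2. P0: store L6 := 73  bus=[BusRdX]  L6: P0=M P1=I  mem[L6]=0
3. P0: load  L7  bus=[BusRd]  L7: P0=E P1=I  mem[L7]=90
4. P1: load  L1  bus=[BusRd]  L1: P0=I P1=E  mem[L1]=90
5. P0: load  L7  bus=[-]  L7: P0=E P1=I  mem[L7]=90
6. P0: load  L6  bus=[-]  L6: P0=M P1=I  mem[L6]=0
7. P0: store L0 := 60  bus=[BusRdX]  L0: P0=M P1=I  mem[L0]=20
8. P1: store L5 := 94  bus=[-]  L5: P0=I P1=M  mem[L5]=50
9. P1: load  L5  bus=[-]  L5: P0=I P1=M  mem[L5]=50
10. P0: load  L1  bus=[BusRd]  L1: P0=S P1=S  mem[L1]=90
11. P1: store L1 := 69  bus=[BusUpgr]  L1: P0=I P1=M  mem[L1]=90
12. P0: load  L3  bus=[BusRd]  L3: P0=E P1=I  mem[L3]=60
13. P1: store L1 := 45  bus=[-]  L1: P0=I P1=M  mem[L1]=90
14. P1: load  L1  bus=[-]  L1: P0=I P1=M  mem[L1]=90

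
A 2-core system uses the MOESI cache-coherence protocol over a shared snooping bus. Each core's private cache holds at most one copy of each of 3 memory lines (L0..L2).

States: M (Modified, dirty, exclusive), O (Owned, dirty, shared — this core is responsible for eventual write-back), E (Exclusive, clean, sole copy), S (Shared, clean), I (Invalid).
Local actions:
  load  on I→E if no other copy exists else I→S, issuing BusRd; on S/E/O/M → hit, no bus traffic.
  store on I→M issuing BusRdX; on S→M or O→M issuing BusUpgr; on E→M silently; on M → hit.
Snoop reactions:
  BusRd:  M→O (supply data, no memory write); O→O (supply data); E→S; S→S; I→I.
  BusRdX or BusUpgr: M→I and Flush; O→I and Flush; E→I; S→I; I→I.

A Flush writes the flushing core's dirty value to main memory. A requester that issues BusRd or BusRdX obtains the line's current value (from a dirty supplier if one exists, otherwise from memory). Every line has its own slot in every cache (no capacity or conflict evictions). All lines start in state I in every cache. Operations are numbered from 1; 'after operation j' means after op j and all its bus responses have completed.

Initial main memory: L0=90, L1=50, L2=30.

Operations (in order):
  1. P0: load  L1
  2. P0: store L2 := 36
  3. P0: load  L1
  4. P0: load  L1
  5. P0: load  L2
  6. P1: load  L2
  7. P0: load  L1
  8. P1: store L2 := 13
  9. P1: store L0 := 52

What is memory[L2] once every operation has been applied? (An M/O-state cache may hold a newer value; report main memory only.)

memory[L2] = 36

  op1 P0: load  L1 → E/I on L1; bus BusRd; mem=50
  op2 P0: store L2 := 36 → M/I on L2; bus BusRdX; mem=30
  op3 P0: load  L1 → E/I on L1; bus (none); mem=50
  op4 P0: load  L1 → E/I on L1; bus (none); mem=50
  op5 P0: load  L2 → M/I on L2; bus (none); mem=30
  op6 P1: load  L2 → O/S on L2; bus BusRd; mem=30
  op7 P0: load  L1 → E/I on L1; bus (none); mem=50
  op8 P1: store L2 := 13 → I/M on L2; bus BusUpgr Flush; mem=36
  op9 P1: store L0 := 52 → I/M on L0; bus BusRdX; mem=90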